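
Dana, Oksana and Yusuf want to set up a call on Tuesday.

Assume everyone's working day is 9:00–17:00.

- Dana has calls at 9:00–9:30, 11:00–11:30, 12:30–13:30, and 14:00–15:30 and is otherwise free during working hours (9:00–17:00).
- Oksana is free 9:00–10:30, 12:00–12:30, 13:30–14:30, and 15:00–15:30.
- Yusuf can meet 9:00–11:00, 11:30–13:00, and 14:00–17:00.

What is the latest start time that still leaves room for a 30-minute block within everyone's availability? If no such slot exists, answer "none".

12:00

Dana free within 09:00–17:00: 09:30–11:00, 11:30–12:30, 13:30–14:00, 15:30–17:00.
Dana ∩ Oksana: 09:30–10:30, 12:00–12:30, 13:30–14:00.
Dana ∩ Oksana ∩ Yusuf: 09:30–10:30, 12:00–12:30.
Windows ≥ 30 min: 09:30–10:30, 12:00–12:30.
Latest start in the last window 12:00–12:30 is 12:30 − 30 min = 12:00.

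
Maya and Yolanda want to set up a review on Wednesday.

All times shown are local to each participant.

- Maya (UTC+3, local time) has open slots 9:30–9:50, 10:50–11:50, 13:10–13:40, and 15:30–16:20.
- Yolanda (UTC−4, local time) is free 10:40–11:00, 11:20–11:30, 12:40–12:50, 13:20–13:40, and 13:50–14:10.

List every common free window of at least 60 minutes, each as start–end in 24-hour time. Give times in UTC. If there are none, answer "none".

none

Maya → UTC: 06:30–06:50, 07:50–08:50, 10:10–10:40, 12:30–13:20.
Yolanda → UTC: 14:40–15:00, 15:20–15:30, 16:40–16:50, 17:20–17:40, 17:50–18:10.
Maya ∩ Yolanda: (none).
Windows ≥ 60 min: (none).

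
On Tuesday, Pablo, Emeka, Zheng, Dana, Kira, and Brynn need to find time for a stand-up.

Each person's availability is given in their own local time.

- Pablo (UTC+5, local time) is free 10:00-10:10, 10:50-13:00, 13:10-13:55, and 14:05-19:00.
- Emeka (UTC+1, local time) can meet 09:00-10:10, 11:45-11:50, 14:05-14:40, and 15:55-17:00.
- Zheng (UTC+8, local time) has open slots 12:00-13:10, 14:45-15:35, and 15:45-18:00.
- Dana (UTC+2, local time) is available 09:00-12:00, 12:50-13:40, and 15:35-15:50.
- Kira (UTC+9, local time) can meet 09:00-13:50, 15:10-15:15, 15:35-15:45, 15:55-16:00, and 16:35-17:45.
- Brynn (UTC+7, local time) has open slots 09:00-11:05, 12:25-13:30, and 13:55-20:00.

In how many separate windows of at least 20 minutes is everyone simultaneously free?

1

Pablo → UTC: 05:00–05:10, 05:50–08:00, 08:10–08:55, 09:05–14:00.
Emeka → UTC: 08:00–09:10, 10:45–10:50, 13:05–13:40, 14:55–16:00.
Zheng → UTC: 04:00–05:10, 06:45–07:35, 07:45–10:00.
Dana → UTC: 07:00–10:00, 10:50–11:40, 13:35–13:50.
Kira → UTC: 00:00–04:50, 06:10–06:15, 06:35–06:45, 06:55–07:00, 07:35–08:45.
Brynn → UTC: 02:00–04:05, 05:25–06:30, 06:55–13:00.
Pablo ∩ Emeka: 08:10–08:55, 09:05–09:10, 10:45–10:50, 13:05–13:40.
Pablo ∩ Emeka ∩ Zheng: 08:10–08:55, 09:05–09:10.
Pablo ∩ Emeka ∩ Zheng ∩ Dana: 08:10–08:55, 09:05–09:10.
Pablo ∩ Emeka ∩ Zheng ∩ Dana ∩ Kira: 08:10–08:45.
Pablo ∩ Emeka ∩ Zheng ∩ Dana ∩ Kira ∩ Brynn: 08:10–08:45.
Windows ≥ 20 min: 08:10–08:45.
That's 1 window.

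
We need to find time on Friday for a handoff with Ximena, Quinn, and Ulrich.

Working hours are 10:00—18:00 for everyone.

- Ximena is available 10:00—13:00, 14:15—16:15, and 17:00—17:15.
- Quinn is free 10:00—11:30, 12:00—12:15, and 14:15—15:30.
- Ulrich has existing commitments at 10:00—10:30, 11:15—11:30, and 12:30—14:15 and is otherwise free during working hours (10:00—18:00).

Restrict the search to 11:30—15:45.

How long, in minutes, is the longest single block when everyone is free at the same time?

Ulrich free within 10:00–18:00: 10:30–11:15, 11:30–12:30, 14:15–18:00.
Ximena ∩ Quinn: 10:00–11:30, 12:00–12:15, 14:15–15:30.
Ximena ∩ Quinn ∩ Ulrich: 10:30–11:15, 12:00–12:15, 14:15–15:30.
Restricted to 11:30–15:45: 12:00–12:15, 14:15–15:30.
Common window lengths: 15, 75 min; longest is 75.

75 minutes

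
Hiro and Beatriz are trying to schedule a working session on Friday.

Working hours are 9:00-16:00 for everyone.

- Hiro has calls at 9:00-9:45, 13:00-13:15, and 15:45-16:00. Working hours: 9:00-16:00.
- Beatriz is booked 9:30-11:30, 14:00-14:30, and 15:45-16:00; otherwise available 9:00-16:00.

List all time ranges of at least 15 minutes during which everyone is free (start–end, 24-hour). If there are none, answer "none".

Hiro free within 09:00–16:00: 09:45–13:00, 13:15–15:45.
Beatriz free within 09:00–16:00: 09:00–09:30, 11:30–14:00, 14:30–15:45.
Hiro ∩ Beatriz: 11:30–13:00, 13:15–14:00, 14:30–15:45.
Windows ≥ 15 min: 11:30–13:00, 13:15–14:00, 14:30–15:45.

11:30–13:00, 13:15–14:00, 14:30–15:45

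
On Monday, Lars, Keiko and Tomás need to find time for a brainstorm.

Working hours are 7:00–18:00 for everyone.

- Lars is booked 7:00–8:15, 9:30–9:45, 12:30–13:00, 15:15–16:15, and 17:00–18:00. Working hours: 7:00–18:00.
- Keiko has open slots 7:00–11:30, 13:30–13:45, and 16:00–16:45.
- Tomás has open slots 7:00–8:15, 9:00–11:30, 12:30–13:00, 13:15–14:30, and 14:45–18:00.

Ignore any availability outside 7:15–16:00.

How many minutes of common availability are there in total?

150 minutes

Lars free within 07:00–18:00: 08:15–09:30, 09:45–12:30, 13:00–15:15, 16:15–17:00.
Lars ∩ Keiko: 08:15–09:30, 09:45–11:30, 13:30–13:45, 16:15–16:45.
Lars ∩ Keiko ∩ Tomás: 09:00–09:30, 09:45–11:30, 13:30–13:45, 16:15–16:45.
Restricted to 07:15–16:00: 09:00–09:30, 09:45–11:30, 13:30–13:45.
Total common minutes: 30 + 105 + 15 = 150.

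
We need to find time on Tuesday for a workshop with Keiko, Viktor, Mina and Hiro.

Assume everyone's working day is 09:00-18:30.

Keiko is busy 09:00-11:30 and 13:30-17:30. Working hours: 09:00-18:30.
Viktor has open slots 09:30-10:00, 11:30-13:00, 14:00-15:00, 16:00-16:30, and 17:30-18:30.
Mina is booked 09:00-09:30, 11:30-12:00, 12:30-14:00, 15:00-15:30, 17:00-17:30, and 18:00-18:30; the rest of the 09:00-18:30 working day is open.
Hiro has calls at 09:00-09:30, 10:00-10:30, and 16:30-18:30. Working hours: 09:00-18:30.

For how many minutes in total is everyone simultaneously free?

Keiko free within 09:00–18:30: 11:30–13:30, 17:30–18:30.
Mina free within 09:00–18:30: 09:30–11:30, 12:00–12:30, 14:00–15:00, 15:30–17:00, 17:30–18:00.
Hiro free within 09:00–18:30: 09:30–10:00, 10:30–16:30.
Keiko ∩ Viktor: 11:30–13:00, 17:30–18:30.
Keiko ∩ Viktor ∩ Mina: 12:00–12:30, 17:30–18:00.
Keiko ∩ Viktor ∩ Mina ∩ Hiro: 12:00–12:30.
Total common minutes: 30.

30 minutes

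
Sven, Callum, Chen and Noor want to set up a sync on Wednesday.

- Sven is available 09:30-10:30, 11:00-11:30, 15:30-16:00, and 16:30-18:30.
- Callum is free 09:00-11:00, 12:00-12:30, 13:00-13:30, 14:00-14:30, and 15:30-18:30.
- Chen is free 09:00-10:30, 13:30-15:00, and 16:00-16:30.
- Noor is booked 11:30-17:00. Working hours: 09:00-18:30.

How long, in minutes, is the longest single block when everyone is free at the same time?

Noor free within 09:00–18:30: 09:00–11:30, 17:00–18:30.
Sven ∩ Callum: 09:30–10:30, 15:30–16:00, 16:30–18:30.
Sven ∩ Callum ∩ Chen: 09:30–10:30.
Sven ∩ Callum ∩ Chen ∩ Noor: 09:30–10:30.
Single common window of 60 minutes.

60 minutes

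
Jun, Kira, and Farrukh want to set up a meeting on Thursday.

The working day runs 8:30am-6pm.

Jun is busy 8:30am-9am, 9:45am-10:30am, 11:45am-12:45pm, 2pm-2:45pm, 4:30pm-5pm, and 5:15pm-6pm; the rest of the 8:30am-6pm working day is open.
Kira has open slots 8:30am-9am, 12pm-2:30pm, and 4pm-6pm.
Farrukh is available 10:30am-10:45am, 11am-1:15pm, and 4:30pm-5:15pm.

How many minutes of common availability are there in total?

Jun free within 08:30–18:00: 09:00–09:45, 10:30–11:45, 12:45–14:00, 14:45–16:30, 17:00–17:15.
Jun ∩ Kira: 12:45–14:00, 16:00–16:30, 17:00–17:15.
Jun ∩ Kira ∩ Farrukh: 12:45–13:15, 17:00–17:15.
Total common minutes: 30 + 15 = 45.

45 minutes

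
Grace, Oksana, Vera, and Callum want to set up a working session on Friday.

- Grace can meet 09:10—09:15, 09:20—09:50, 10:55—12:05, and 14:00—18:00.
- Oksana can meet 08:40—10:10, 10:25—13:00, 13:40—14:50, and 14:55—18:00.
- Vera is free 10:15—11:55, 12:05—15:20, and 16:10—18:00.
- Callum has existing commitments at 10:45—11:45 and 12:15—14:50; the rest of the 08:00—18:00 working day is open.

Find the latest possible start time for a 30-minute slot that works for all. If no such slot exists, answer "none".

17:30

Callum free within 08:00–18:00: 08:00–10:45, 11:45–12:15, 14:50–18:00.
Grace ∩ Oksana: 09:10–09:15, 09:20–09:50, 10:55–12:05, 14:00–14:50, 14:55–18:00.
Grace ∩ Oksana ∩ Vera: 10:55–11:55, 14:00–14:50, 14:55–15:20, 16:10–18:00.
Grace ∩ Oksana ∩ Vera ∩ Callum: 11:45–11:55, 14:55–15:20, 16:10–18:00.
Windows ≥ 30 min: 16:10–18:00.
Latest start in the last window 16:10–18:00 is 18:00 − 30 min = 17:30.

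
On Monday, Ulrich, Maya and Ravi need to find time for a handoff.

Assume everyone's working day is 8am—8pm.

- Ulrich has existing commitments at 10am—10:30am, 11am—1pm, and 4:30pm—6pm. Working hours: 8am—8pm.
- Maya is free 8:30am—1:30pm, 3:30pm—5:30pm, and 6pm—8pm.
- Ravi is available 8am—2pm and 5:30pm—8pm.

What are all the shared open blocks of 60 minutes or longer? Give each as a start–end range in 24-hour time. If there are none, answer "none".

Ulrich free within 08:00–20:00: 08:00–10:00, 10:30–11:00, 13:00–16:30, 18:00–20:00.
Ulrich ∩ Maya: 08:30–10:00, 10:30–11:00, 13:00–13:30, 15:30–16:30, 18:00–20:00.
Ulrich ∩ Maya ∩ Ravi: 08:30–10:00, 10:30–11:00, 13:00–13:30, 18:00–20:00.
Windows ≥ 60 min: 08:30–10:00, 18:00–20:00.

08:30–10:00, 18:00–20:00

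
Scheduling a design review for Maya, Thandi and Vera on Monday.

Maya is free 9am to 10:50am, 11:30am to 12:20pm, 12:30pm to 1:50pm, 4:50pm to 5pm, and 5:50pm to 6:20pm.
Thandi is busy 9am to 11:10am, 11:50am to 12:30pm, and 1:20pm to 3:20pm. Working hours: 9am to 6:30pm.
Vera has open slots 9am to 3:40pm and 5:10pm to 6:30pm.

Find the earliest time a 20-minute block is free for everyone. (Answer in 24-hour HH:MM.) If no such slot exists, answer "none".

11:30

Thandi free within 09:00–18:30: 11:10–11:50, 12:30–13:20, 15:20–18:30.
Maya ∩ Thandi: 11:30–11:50, 12:30–13:20, 16:50–17:00, 17:50–18:20.
Maya ∩ Thandi ∩ Vera: 11:30–11:50, 12:30–13:20, 17:50–18:20.
Windows ≥ 20 min: 11:30–11:50, 12:30–13:20, 17:50–18:20.
Earliest such window starts at 11:30.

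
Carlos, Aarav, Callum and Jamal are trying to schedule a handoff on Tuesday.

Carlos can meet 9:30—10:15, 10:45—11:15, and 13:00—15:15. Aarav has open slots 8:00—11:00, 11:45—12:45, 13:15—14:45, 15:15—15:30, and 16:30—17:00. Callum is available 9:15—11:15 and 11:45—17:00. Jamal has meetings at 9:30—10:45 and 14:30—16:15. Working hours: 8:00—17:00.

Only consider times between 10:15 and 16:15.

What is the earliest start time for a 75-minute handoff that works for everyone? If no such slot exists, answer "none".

Jamal free within 08:00–17:00: 08:00–09:30, 10:45–14:30, 16:15–17:00.
Carlos ∩ Aarav: 09:30–10:15, 10:45–11:00, 13:15–14:45.
Carlos ∩ Aarav ∩ Callum: 09:30–10:15, 10:45–11:00, 13:15–14:45.
Carlos ∩ Aarav ∩ Callum ∩ Jamal: 10:45–11:00, 13:15–14:30.
Restricted to 10:15–16:15: 10:45–11:00, 13:15–14:30.
Windows ≥ 75 min: 13:15–14:30.
Earliest such window starts at 13:15.

13:15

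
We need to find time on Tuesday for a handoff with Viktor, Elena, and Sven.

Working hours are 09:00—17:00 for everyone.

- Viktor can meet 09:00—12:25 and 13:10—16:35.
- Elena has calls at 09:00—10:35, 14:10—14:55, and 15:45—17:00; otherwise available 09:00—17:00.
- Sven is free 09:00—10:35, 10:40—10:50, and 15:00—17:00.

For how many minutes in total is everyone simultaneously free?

Elena free within 09:00–17:00: 10:35–14:10, 14:55–15:45.
Viktor ∩ Elena: 10:35–12:25, 13:10–14:10, 14:55–15:45.
Viktor ∩ Elena ∩ Sven: 10:40–10:50, 15:00–15:45.
Total common minutes: 10 + 45 = 55.

55 minutes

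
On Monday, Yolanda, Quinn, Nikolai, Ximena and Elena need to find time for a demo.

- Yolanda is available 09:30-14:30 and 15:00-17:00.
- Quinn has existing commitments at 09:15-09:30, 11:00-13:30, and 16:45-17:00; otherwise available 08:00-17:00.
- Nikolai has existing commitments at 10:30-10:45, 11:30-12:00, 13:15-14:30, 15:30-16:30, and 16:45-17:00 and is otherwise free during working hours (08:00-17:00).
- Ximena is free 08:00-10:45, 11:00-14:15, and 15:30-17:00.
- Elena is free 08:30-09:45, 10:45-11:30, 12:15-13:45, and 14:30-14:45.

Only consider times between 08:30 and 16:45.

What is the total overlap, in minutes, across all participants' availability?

Quinn free within 08:00–17:00: 08:00–09:15, 09:30–11:00, 13:30–16:45.
Nikolai free within 08:00–17:00: 08:00–10:30, 10:45–11:30, 12:00–13:15, 14:30–15:30, 16:30–16:45.
Yolanda ∩ Quinn: 09:30–11:00, 13:30–14:30, 15:00–16:45.
Yolanda ∩ Quinn ∩ Nikolai: 09:30–10:30, 10:45–11:00, 15:00–15:30, 16:30–16:45.
Yolanda ∩ Quinn ∩ Nikolai ∩ Ximena: 09:30–10:30, 16:30–16:45.
Yolanda ∩ Quinn ∩ Nikolai ∩ Ximena ∩ Elena: 09:30–09:45.
Restricted to 08:30–16:45: 09:30–09:45.
Total common minutes: 15.

15 minutes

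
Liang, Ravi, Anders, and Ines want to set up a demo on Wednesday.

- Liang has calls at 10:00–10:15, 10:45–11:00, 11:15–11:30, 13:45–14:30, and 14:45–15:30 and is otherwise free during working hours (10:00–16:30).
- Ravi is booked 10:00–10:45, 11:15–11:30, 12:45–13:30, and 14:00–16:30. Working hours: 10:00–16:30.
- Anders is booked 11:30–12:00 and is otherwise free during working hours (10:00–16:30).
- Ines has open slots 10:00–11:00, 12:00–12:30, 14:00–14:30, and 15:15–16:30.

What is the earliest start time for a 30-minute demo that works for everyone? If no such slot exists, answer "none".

12:00

Liang free within 10:00–16:30: 10:15–10:45, 11:00–11:15, 11:30–13:45, 14:30–14:45, 15:30–16:30.
Ravi free within 10:00–16:30: 10:45–11:15, 11:30–12:45, 13:30–14:00.
Anders free within 10:00–16:30: 10:00–11:30, 12:00–16:30.
Liang ∩ Ravi: 11:00–11:15, 11:30–12:45, 13:30–13:45.
Liang ∩ Ravi ∩ Anders: 11:00–11:15, 12:00–12:45, 13:30–13:45.
Liang ∩ Ravi ∩ Anders ∩ Ines: 12:00–12:30.
Windows ≥ 30 min: 12:00–12:30.
Earliest such window starts at 12:00.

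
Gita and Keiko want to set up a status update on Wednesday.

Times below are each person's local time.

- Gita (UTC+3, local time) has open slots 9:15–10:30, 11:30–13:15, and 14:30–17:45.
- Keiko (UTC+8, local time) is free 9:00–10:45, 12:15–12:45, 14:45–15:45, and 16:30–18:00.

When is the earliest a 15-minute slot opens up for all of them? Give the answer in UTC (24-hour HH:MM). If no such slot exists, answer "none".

Gita → UTC: 06:15–07:30, 08:30–10:15, 11:30–14:45.
Keiko → UTC: 01:00–02:45, 04:15–04:45, 06:45–07:45, 08:30–10:00.
Gita ∩ Keiko: 06:45–07:30, 08:30–10:00.
Windows ≥ 15 min: 06:45–07:30, 08:30–10:00.
Earliest such window starts at 06:45.

06:45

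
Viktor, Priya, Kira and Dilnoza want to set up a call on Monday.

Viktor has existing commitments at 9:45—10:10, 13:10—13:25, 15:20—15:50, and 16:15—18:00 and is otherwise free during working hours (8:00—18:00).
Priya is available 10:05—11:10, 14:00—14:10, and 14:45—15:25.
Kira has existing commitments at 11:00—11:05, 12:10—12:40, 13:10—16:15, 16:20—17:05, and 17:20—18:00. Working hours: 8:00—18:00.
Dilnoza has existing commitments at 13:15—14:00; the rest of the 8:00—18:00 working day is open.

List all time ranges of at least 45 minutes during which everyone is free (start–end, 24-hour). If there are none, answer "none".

Viktor free within 08:00–18:00: 08:00–09:45, 10:10–13:10, 13:25–15:20, 15:50–16:15.
Kira free within 08:00–18:00: 08:00–11:00, 11:05–12:10, 12:40–13:10, 16:15–16:20, 17:05–17:20.
Dilnoza free within 08:00–18:00: 08:00–13:15, 14:00–18:00.
Viktor ∩ Priya: 10:10–11:10, 14:00–14:10, 14:45–15:20.
Viktor ∩ Priya ∩ Kira: 10:10–11:00, 11:05–11:10.
Viktor ∩ Priya ∩ Kira ∩ Dilnoza: 10:10–11:00, 11:05–11:10.
Windows ≥ 45 min: 10:10–11:00.

10:10–11:00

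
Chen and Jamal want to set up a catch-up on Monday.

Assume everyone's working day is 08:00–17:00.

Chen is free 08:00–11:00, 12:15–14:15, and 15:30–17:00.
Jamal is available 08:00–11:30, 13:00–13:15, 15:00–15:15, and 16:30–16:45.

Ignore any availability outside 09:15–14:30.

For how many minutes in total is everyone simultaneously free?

Chen ∩ Jamal: 08:00–11:00, 13:00–13:15, 16:30–16:45.
Restricted to 09:15–14:30: 09:15–11:00, 13:00–13:15.
Total common minutes: 105 + 15 = 120.

120 minutes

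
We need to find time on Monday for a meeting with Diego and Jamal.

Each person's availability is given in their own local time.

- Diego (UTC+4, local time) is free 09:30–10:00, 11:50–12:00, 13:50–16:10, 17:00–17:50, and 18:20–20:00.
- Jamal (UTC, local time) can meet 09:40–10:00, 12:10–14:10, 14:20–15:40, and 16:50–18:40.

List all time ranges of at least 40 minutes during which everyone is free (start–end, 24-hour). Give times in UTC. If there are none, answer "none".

Diego → UTC: 05:30–06:00, 07:50–08:00, 09:50–12:10, 13:00–13:50, 14:20–16:00.
Jamal → UTC: 09:40–10:00, 12:10–14:10, 14:20–15:40, 16:50–18:40.
Diego ∩ Jamal: 09:50–10:00, 13:00–13:50, 14:20–15:40.
Windows ≥ 40 min: 13:00–13:50, 14:20–15:40.

13:00–13:50, 14:20–15:40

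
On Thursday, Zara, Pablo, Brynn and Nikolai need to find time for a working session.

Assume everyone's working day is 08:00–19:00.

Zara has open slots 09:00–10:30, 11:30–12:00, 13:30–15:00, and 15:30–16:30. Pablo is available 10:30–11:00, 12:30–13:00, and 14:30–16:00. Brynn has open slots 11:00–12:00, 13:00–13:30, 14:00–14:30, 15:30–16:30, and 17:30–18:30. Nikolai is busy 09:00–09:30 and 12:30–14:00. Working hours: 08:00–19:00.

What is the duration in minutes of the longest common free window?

30 minutes

Nikolai free within 08:00–19:00: 08:00–09:00, 09:30–12:30, 14:00–19:00.
Zara ∩ Pablo: 14:30–15:00, 15:30–16:00.
Zara ∩ Pablo ∩ Brynn: 15:30–16:00.
Zara ∩ Pablo ∩ Brynn ∩ Nikolai: 15:30–16:00.
Single common window of 30 minutes.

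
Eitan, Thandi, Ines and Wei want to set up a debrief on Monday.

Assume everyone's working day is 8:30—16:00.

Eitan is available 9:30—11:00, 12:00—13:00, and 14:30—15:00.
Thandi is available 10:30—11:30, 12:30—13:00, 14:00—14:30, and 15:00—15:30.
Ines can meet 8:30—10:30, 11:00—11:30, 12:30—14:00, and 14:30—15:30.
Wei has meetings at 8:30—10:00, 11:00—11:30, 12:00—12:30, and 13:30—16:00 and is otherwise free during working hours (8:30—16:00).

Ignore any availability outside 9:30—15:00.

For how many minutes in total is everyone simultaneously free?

30 minutes

Wei free within 08:30–16:00: 10:00–11:00, 11:30–12:00, 12:30–13:30.
Eitan ∩ Thandi: 10:30–11:00, 12:30–13:00.
Eitan ∩ Thandi ∩ Ines: 12:30–13:00.
Eitan ∩ Thandi ∩ Ines ∩ Wei: 12:30–13:00.
Restricted to 09:30–15:00: 12:30–13:00.
Total common minutes: 30.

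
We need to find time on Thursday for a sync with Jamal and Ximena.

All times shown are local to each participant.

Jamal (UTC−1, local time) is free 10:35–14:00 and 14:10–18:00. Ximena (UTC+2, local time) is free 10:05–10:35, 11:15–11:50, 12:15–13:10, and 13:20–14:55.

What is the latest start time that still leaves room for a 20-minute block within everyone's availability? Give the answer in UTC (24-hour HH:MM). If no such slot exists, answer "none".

12:35

Jamal → UTC: 11:35–15:00, 15:10–19:00.
Ximena → UTC: 08:05–08:35, 09:15–09:50, 10:15–11:10, 11:20–12:55.
Jamal ∩ Ximena: 11:35–12:55.
Windows ≥ 20 min: 11:35–12:55.
Latest start in the last window 11:35–12:55 is 12:55 − 20 min = 12:35.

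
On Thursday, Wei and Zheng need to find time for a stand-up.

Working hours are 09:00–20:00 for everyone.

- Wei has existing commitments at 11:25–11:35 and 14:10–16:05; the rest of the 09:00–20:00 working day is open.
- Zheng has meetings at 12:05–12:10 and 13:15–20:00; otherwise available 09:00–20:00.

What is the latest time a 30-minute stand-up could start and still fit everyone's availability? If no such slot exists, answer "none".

Wei free within 09:00–20:00: 09:00–11:25, 11:35–14:10, 16:05–20:00.
Zheng free within 09:00–20:00: 09:00–12:05, 12:10–13:15.
Wei ∩ Zheng: 09:00–11:25, 11:35–12:05, 12:10–13:15.
Windows ≥ 30 min: 09:00–11:25, 11:35–12:05, 12:10–13:15.
Latest start in the last window 12:10–13:15 is 13:15 − 30 min = 12:45.

12:45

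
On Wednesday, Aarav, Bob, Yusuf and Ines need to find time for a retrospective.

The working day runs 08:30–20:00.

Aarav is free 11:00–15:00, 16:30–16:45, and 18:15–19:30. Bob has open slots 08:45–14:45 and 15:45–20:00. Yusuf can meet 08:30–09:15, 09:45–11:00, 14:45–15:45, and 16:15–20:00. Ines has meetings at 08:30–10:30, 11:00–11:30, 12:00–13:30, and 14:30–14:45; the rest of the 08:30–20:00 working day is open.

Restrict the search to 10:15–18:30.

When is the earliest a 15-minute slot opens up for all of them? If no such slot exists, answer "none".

16:30

Ines free within 08:30–20:00: 10:30–11:00, 11:30–12:00, 13:30–14:30, 14:45–20:00.
Aarav ∩ Bob: 11:00–14:45, 16:30–16:45, 18:15–19:30.
Aarav ∩ Bob ∩ Yusuf: 16:30–16:45, 18:15–19:30.
Aarav ∩ Bob ∩ Yusuf ∩ Ines: 16:30–16:45, 18:15–19:30.
Restricted to 10:15–18:30: 16:30–16:45, 18:15–18:30.
Windows ≥ 15 min: 16:30–16:45, 18:15–18:30.
Earliest such window starts at 16:30.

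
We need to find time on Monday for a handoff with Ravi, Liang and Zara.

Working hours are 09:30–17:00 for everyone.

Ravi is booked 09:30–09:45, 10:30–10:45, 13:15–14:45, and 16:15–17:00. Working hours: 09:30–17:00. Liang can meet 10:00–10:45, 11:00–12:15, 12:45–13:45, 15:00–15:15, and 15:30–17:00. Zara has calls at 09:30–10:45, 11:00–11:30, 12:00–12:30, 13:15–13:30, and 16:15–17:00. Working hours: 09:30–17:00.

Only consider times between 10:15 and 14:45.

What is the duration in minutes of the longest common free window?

Ravi free within 09:30–17:00: 09:45–10:30, 10:45–13:15, 14:45–16:15.
Zara free within 09:30–17:00: 10:45–11:00, 11:30–12:00, 12:30–13:15, 13:30–16:15.
Ravi ∩ Liang: 10:00–10:30, 11:00–12:15, 12:45–13:15, 15:00–15:15, 15:30–16:15.
Ravi ∩ Liang ∩ Zara: 11:30–12:00, 12:45–13:15, 15:00–15:15, 15:30–16:15.
Restricted to 10:15–14:45: 11:30–12:00, 12:45–13:15.
Common window lengths: 30, 30 min; longest is 30.

30 minutes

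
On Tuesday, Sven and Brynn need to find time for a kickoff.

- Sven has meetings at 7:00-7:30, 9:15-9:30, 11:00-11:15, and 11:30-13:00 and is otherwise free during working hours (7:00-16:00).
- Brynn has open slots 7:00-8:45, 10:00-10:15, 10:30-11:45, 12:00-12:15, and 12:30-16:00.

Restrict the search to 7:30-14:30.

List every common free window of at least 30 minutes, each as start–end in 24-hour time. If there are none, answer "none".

07:30–08:45, 10:30–11:00, 13:00–14:30

Sven free within 07:00–16:00: 07:30–09:15, 09:30–11:00, 11:15–11:30, 13:00–16:00.
Sven ∩ Brynn: 07:30–08:45, 10:00–10:15, 10:30–11:00, 11:15–11:30, 13:00–16:00.
Restricted to 07:30–14:30: 07:30–08:45, 10:00–10:15, 10:30–11:00, 11:15–11:30, 13:00–14:30.
Windows ≥ 30 min: 07:30–08:45, 10:30–11:00, 13:00–14:30.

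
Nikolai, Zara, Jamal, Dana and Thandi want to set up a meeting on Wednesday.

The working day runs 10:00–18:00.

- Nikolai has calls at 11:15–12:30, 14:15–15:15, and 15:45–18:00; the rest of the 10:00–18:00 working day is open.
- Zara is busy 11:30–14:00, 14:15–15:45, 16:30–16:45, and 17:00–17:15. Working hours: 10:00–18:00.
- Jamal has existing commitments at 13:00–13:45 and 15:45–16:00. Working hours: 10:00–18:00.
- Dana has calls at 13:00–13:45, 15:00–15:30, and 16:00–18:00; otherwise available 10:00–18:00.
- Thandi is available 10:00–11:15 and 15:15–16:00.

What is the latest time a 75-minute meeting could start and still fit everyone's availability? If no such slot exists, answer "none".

10:00

Nikolai free within 10:00–18:00: 10:00–11:15, 12:30–14:15, 15:15–15:45.
Zara free within 10:00–18:00: 10:00–11:30, 14:00–14:15, 15:45–16:30, 16:45–17:00, 17:15–18:00.
Jamal free within 10:00–18:00: 10:00–13:00, 13:45–15:45, 16:00–18:00.
Dana free within 10:00–18:00: 10:00–13:00, 13:45–15:00, 15:30–16:00.
Nikolai ∩ Zara: 10:00–11:15, 14:00–14:15.
Nikolai ∩ Zara ∩ Jamal: 10:00–11:15, 14:00–14:15.
Nikolai ∩ Zara ∩ Jamal ∩ Dana: 10:00–11:15, 14:00–14:15.
Nikolai ∩ Zara ∩ Jamal ∩ Dana ∩ Thandi: 10:00–11:15.
Windows ≥ 75 min: 10:00–11:15.
Latest start in the last window 10:00–11:15 is 11:15 − 75 min = 10:00.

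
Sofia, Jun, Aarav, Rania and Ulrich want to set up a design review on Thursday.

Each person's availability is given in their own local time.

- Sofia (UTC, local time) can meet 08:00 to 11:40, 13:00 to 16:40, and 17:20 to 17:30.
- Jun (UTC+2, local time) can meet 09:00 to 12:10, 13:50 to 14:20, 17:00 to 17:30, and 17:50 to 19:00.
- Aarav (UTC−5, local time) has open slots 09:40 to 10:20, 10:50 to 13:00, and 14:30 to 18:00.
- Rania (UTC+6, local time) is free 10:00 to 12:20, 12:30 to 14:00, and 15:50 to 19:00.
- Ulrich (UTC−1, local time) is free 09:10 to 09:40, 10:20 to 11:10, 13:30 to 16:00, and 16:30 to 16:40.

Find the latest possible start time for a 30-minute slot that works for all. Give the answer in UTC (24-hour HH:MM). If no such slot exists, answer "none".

none

Sofia → UTC: 08:00–11:40, 13:00–16:40, 17:20–17:30.
Jun → UTC: 07:00–10:10, 11:50–12:20, 15:00–15:30, 15:50–17:00.
Aarav → UTC: 14:40–15:20, 15:50–18:00, 19:30–23:00.
Rania → UTC: 04:00–06:20, 06:30–08:00, 09:50–13:00.
Ulrich → UTC: 10:10–10:40, 11:20–12:10, 14:30–17:00, 17:30–17:40.
Sofia ∩ Jun: 08:00–10:10, 15:00–15:30, 15:50–16:40.
Sofia ∩ Jun ∩ Aarav: 15:00–15:20, 15:50–16:40.
Sofia ∩ Jun ∩ Aarav ∩ Rania: (none).
Sofia ∩ Jun ∩ Aarav ∩ Rania ∩ Ulrich: (none).
Windows ≥ 30 min: (none).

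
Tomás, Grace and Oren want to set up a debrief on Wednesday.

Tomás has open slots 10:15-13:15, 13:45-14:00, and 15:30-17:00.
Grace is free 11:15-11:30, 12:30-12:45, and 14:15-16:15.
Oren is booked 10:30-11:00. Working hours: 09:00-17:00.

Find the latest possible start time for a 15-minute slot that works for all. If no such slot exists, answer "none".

Oren free within 09:00–17:00: 09:00–10:30, 11:00–17:00.
Tomás ∩ Grace: 11:15–11:30, 12:30–12:45, 15:30–16:15.
Tomás ∩ Grace ∩ Oren: 11:15–11:30, 12:30–12:45, 15:30–16:15.
Windows ≥ 15 min: 11:15–11:30, 12:30–12:45, 15:30–16:15.
Latest start in the last window 15:30–16:15 is 16:15 − 15 min = 16:00.

16:00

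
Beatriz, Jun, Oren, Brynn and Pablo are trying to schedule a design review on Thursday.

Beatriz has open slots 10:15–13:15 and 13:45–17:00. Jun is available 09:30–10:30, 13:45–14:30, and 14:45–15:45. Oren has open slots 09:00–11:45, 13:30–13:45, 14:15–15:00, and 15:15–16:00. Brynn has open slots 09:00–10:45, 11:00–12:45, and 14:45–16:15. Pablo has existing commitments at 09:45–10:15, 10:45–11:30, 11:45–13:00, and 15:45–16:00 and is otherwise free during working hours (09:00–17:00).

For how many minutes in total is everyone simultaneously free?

Pablo free within 09:00–17:00: 09:00–09:45, 10:15–10:45, 11:30–11:45, 13:00–15:45, 16:00–17:00.
Beatriz ∩ Jun: 10:15–10:30, 13:45–14:30, 14:45–15:45.
Beatriz ∩ Jun ∩ Oren: 10:15–10:30, 14:15–14:30, 14:45–15:00, 15:15–15:45.
Beatriz ∩ Jun ∩ Oren ∩ Brynn: 10:15–10:30, 14:45–15:00, 15:15–15:45.
Beatriz ∩ Jun ∩ Oren ∩ Brynn ∩ Pablo: 10:15–10:30, 14:45–15:00, 15:15–15:45.
Total common minutes: 15 + 15 + 30 = 60.

60 minutes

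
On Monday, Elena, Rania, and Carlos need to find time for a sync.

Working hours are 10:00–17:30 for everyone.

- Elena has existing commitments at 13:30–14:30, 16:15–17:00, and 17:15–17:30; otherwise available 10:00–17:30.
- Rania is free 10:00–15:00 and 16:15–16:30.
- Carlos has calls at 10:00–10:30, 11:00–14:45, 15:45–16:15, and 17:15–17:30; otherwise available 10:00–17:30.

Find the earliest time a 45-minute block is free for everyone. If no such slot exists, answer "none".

none

Elena free within 10:00–17:30: 10:00–13:30, 14:30–16:15, 17:00–17:15.
Carlos free within 10:00–17:30: 10:30–11:00, 14:45–15:45, 16:15–17:15.
Elena ∩ Rania: 10:00–13:30, 14:30–15:00.
Elena ∩ Rania ∩ Carlos: 10:30–11:00, 14:45–15:00.
Windows ≥ 45 min: (none).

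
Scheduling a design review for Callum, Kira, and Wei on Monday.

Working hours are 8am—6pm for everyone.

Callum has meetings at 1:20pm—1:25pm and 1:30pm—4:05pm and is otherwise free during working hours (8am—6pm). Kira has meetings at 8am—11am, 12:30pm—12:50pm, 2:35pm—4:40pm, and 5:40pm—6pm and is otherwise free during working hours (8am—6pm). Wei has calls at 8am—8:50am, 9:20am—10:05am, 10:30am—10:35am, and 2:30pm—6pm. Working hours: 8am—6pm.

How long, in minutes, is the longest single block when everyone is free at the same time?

Callum free within 08:00–18:00: 08:00–13:20, 13:25–13:30, 16:05–18:00.
Kira free within 08:00–18:00: 11:00–12:30, 12:50–14:35, 16:40–17:40.
Wei free within 08:00–18:00: 08:50–09:20, 10:05–10:30, 10:35–14:30.
Callum ∩ Kira: 11:00–12:30, 12:50–13:20, 13:25–13:30, 16:40–17:40.
Callum ∩ Kira ∩ Wei: 11:00–12:30, 12:50–13:20, 13:25–13:30.
Common window lengths: 90, 30, 5 min; longest is 90.

90 minutes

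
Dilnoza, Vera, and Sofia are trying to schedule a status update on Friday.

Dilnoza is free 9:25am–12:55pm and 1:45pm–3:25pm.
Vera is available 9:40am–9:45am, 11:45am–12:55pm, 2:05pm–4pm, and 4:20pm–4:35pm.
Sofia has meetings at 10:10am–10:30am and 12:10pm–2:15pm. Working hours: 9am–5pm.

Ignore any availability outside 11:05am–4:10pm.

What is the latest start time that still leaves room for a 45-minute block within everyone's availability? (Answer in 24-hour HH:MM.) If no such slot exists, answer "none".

14:40

Sofia free within 09:00–17:00: 09:00–10:10, 10:30–12:10, 14:15–17:00.
Dilnoza ∩ Vera: 09:40–09:45, 11:45–12:55, 14:05–15:25.
Dilnoza ∩ Vera ∩ Sofia: 09:40–09:45, 11:45–12:10, 14:15–15:25.
Restricted to 11:05–16:10: 11:45–12:10, 14:15–15:25.
Windows ≥ 45 min: 14:15–15:25.
Latest start in the last window 14:15–15:25 is 15:25 − 45 min = 14:40.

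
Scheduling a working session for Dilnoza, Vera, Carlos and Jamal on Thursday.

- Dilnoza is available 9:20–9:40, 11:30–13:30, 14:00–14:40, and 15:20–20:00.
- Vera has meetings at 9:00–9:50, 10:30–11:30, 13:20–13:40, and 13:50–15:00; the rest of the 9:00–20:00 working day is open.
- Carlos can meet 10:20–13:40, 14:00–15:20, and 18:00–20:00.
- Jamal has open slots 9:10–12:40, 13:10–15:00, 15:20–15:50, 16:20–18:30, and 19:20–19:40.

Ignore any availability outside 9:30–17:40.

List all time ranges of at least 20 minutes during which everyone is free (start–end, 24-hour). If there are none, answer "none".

Vera free within 09:00–20:00: 09:50–10:30, 11:30–13:20, 13:40–13:50, 15:00–20:00.
Dilnoza ∩ Vera: 11:30–13:20, 15:20–20:00.
Dilnoza ∩ Vera ∩ Carlos: 11:30–13:20, 18:00–20:00.
Dilnoza ∩ Vera ∩ Carlos ∩ Jamal: 11:30–12:40, 13:10–13:20, 18:00–18:30, 19:20–19:40.
Restricted to 09:30–17:40: 11:30–12:40, 13:10–13:20.
Windows ≥ 20 min: 11:30–12:40.

11:30–12:40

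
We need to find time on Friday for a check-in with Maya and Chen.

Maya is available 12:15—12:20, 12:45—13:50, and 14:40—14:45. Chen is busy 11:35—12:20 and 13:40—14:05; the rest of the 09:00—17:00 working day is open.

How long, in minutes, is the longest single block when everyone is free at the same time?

Chen free within 09:00–17:00: 09:00–11:35, 12:20–13:40, 14:05–17:00.
Maya ∩ Chen: 12:45–13:40, 14:40–14:45.
Common window lengths: 55, 5 min; longest is 55.

55 minutes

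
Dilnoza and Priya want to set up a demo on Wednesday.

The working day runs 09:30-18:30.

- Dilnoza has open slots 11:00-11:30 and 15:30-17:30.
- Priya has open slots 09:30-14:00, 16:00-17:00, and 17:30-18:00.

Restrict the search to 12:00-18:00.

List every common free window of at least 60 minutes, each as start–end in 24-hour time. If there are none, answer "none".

Dilnoza ∩ Priya: 11:00–11:30, 16:00–17:00.
Restricted to 12:00–18:00: 16:00–17:00.
Windows ≥ 60 min: 16:00–17:00.

16:00–17:00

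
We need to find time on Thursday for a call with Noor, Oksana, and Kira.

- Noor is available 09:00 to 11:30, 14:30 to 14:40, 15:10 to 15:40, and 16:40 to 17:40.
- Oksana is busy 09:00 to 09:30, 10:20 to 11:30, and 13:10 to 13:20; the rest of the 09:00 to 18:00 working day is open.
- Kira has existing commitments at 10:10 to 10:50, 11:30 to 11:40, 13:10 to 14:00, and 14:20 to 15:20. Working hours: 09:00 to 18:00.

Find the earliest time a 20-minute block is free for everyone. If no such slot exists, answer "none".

09:30

Oksana free within 09:00–18:00: 09:30–10:20, 11:30–13:10, 13:20–18:00.
Kira free within 09:00–18:00: 09:00–10:10, 10:50–11:30, 11:40–13:10, 14:00–14:20, 15:20–18:00.
Noor ∩ Oksana: 09:30–10:20, 14:30–14:40, 15:10–15:40, 16:40–17:40.
Noor ∩ Oksana ∩ Kira: 09:30–10:10, 15:20–15:40, 16:40–17:40.
Windows ≥ 20 min: 09:30–10:10, 15:20–15:40, 16:40–17:40.
Earliest such window starts at 09:30.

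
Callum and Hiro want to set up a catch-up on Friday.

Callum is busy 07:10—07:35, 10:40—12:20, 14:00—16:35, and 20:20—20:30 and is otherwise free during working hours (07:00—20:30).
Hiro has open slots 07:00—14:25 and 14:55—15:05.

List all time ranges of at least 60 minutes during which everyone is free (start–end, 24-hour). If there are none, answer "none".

07:35–10:40, 12:20–14:00

Callum free within 07:00–20:30: 07:00–07:10, 07:35–10:40, 12:20–14:00, 16:35–20:20.
Callum ∩ Hiro: 07:00–07:10, 07:35–10:40, 12:20–14:00.
Windows ≥ 60 min: 07:35–10:40, 12:20–14:00.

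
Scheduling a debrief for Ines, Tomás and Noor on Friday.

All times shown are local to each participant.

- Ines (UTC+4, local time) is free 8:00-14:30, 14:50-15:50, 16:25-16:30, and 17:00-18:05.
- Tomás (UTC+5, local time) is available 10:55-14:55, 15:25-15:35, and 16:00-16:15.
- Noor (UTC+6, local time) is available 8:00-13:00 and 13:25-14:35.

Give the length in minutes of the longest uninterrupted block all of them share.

70 minutes

Ines → UTC: 04:00–10:30, 10:50–11:50, 12:25–12:30, 13:00–14:05.
Tomás → UTC: 05:55–09:55, 10:25–10:35, 11:00–11:15.
Noor → UTC: 02:00–07:00, 07:25–08:35.
Ines ∩ Tomás: 05:55–09:55, 10:25–10:30, 11:00–11:15.
Ines ∩ Tomás ∩ Noor: 05:55–07:00, 07:25–08:35.
Common window lengths: 65, 70 min; longest is 70.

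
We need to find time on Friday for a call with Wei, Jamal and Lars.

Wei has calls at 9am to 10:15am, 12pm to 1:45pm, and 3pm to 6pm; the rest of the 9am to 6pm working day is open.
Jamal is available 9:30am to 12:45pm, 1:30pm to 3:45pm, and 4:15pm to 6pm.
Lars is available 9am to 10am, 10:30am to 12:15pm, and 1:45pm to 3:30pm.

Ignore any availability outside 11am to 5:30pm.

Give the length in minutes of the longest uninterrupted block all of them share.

Wei free within 09:00–18:00: 10:15–12:00, 13:45–15:00.
Wei ∩ Jamal: 10:15–12:00, 13:45–15:00.
Wei ∩ Jamal ∩ Lars: 10:30–12:00, 13:45–15:00.
Restricted to 11:00–17:30: 11:00–12:00, 13:45–15:00.
Common window lengths: 60, 75 min; longest is 75.

75 minutes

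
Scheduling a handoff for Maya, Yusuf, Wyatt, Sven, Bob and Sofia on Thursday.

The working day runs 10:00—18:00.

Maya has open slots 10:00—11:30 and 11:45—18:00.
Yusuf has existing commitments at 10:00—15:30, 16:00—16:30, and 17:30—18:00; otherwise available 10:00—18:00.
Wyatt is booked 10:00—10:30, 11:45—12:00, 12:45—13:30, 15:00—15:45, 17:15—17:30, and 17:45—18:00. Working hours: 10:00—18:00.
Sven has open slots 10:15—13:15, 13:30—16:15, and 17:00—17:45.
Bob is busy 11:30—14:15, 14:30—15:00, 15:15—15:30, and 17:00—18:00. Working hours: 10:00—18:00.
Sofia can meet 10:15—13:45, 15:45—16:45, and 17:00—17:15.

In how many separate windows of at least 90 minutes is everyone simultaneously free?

Yusuf free within 10:00–18:00: 15:30–16:00, 16:30–17:30.
Wyatt free within 10:00–18:00: 10:30–11:45, 12:00–12:45, 13:30–15:00, 15:45–17:15, 17:30–17:45.
Bob free within 10:00–18:00: 10:00–11:30, 14:15–14:30, 15:00–15:15, 15:30–17:00.
Maya ∩ Yusuf: 15:30–16:00, 16:30–17:30.
Maya ∩ Yusuf ∩ Wyatt: 15:45–16:00, 16:30–17:15.
Maya ∩ Yusuf ∩ Wyatt ∩ Sven: 15:45–16:00, 17:00–17:15.
Maya ∩ Yusuf ∩ Wyatt ∩ Sven ∩ Bob: 15:45–16:00.
Maya ∩ Yusuf ∩ Wyatt ∩ Sven ∩ Bob ∩ Sofia: 15:45–16:00.
Windows ≥ 90 min: (none).
That's 0 windows.

0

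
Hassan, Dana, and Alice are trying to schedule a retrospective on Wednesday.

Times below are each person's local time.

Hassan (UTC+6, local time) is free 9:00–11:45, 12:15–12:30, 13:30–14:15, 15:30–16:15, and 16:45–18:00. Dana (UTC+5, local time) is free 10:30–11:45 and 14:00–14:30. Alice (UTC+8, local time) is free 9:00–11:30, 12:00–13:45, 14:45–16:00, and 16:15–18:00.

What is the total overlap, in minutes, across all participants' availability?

15 minutes

Hassan → UTC: 03:00–05:45, 06:15–06:30, 07:30–08:15, 09:30–10:15, 10:45–12:00.
Dana → UTC: 05:30–06:45, 09:00–09:30.
Alice → UTC: 01:00–03:30, 04:00–05:45, 06:45–08:00, 08:15–10:00.
Hassan ∩ Dana: 05:30–05:45, 06:15–06:30.
Hassan ∩ Dana ∩ Alice: 05:30–05:45.
Total common minutes: 15.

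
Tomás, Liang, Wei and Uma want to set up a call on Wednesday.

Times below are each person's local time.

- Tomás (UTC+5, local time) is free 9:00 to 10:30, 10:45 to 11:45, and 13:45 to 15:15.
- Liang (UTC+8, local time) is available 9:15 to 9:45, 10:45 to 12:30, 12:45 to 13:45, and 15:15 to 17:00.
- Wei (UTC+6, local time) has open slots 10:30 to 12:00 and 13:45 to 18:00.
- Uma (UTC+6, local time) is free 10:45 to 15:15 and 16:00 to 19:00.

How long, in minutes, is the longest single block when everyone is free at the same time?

45 minutes

Tomás → UTC: 04:00–05:30, 05:45–06:45, 08:45–10:15.
Liang → UTC: 01:15–01:45, 02:45–04:30, 04:45–05:45, 07:15–09:00.
Wei → UTC: 04:30–06:00, 07:45–12:00.
Uma → UTC: 04:45–09:15, 10:00–13:00.
Tomás ∩ Liang: 04:00–04:30, 04:45–05:30, 08:45–09:00.
Tomás ∩ Liang ∩ Wei: 04:45–05:30, 08:45–09:00.
Tomás ∩ Liang ∩ Wei ∩ Uma: 04:45–05:30, 08:45–09:00.
Common window lengths: 45, 15 min; longest is 45.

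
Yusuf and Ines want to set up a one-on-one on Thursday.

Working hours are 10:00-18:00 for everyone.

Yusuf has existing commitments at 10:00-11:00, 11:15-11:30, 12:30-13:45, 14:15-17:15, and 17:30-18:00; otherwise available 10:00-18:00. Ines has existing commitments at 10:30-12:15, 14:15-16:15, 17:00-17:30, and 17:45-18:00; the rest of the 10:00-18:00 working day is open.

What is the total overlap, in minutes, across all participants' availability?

45 minutes

Yusuf free within 10:00–18:00: 11:00–11:15, 11:30–12:30, 13:45–14:15, 17:15–17:30.
Ines free within 10:00–18:00: 10:00–10:30, 12:15–14:15, 16:15–17:00, 17:30–17:45.
Yusuf ∩ Ines: 12:15–12:30, 13:45–14:15.
Total common minutes: 15 + 30 = 45.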